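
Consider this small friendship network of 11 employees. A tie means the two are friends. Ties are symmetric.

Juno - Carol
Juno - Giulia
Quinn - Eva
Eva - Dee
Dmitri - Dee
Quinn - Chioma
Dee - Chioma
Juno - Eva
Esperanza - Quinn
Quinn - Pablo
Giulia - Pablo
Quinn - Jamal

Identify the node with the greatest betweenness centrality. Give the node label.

Unnormalized betweenness of each node: Carol:0, Chioma:4, Dee:21/2, Dmitri:0, Esperanza:0, Eva:18, Giulia:2, Jamal:0, Juno:12, Pablo:4, Quinn:47/2.
Quinn has the largest value, 47/2, making it the main broker — the node through which the most shortest paths run.

Quinn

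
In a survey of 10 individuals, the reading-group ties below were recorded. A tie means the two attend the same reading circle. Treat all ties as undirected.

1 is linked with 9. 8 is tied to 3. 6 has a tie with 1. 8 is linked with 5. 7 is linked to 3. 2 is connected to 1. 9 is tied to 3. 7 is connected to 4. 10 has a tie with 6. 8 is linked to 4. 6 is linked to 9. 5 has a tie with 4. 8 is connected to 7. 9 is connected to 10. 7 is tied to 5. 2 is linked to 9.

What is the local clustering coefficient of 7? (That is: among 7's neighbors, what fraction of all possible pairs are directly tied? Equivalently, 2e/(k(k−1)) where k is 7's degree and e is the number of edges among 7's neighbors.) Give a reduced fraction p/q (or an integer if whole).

7's neighbors: 3, 4, 5, and 8 (k = 4).
Possible neighbor pairs: C(4,2) = 6. Edges among them: 3–8, 4–5, 4–8, 5–8 → e = 4.
Clustering(7) = 4/6 = 2/3.

2/3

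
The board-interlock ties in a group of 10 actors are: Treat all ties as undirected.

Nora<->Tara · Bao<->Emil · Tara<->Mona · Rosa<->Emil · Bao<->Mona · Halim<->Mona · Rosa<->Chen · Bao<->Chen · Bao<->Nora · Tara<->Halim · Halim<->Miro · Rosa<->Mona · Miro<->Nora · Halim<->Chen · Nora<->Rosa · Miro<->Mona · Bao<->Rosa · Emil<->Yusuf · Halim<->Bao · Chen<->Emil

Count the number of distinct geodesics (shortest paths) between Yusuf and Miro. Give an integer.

The shortest distance is 4. The length-4 paths are: Yusuf–Emil–Rosa–Mona–Miro; Yusuf–Emil–Bao–Mona–Miro; Yusuf–Emil–Chen–Halim–Miro; Yusuf–Emil–Bao–Halim–Miro; Yusuf–Emil–Bao–Nora–Miro; Yusuf–Emil–Rosa–Nora–Miro.
That gives 6 distinct shortest paths.

6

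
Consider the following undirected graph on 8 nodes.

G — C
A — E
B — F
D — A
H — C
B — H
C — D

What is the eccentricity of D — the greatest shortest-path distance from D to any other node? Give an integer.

4

Distances from D: A:1, B:3, C:1, E:2, F:4, G:2, H:2.
The largest is 4 (to F), so the eccentricity of D is 4.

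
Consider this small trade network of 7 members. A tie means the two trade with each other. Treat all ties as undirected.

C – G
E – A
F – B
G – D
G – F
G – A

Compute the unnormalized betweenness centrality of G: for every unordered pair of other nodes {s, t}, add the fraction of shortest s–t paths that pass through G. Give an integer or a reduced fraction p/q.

Pairs whose geodesics pass through G — C–F: 1; C–A: 1; C–B: 1; C–E: 1; C–D: 1; F–A: 1; F–E: 1; F–D: 1; A–B: 1; A–D: 1; B–E: 1; B–D: 1; E–D: 1.
All other pairs contribute 0.
Summing the contributions gives betweenness(G) = 13.

13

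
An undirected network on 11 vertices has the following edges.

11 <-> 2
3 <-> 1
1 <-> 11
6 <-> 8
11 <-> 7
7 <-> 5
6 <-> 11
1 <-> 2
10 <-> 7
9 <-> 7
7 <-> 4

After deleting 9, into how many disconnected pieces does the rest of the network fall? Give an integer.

9's neighbors (7) remain reachable from one another through other ties, so the rest of the network stays in one piece.

1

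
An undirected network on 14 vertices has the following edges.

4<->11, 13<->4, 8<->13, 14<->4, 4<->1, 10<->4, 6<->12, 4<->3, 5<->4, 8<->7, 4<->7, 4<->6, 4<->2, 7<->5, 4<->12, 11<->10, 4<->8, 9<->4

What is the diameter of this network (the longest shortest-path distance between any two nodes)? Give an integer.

Eccentricity of each node (its greatest distance to any other): 1:2, 2:2, 3:2, 4:1, 5:2, 6:2, 7:2, 8:2, 9:2, 10:2, 11:2, 12:2, 13:2, 14:2.
The maximum eccentricity is 2, realized for instance by the pair 5–2 via 5 – 4 – 2. So the diameter is 2.

2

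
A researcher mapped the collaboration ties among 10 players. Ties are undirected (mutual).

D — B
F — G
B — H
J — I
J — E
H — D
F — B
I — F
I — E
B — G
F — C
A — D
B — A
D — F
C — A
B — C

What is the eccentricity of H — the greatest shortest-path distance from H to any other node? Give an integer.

4

Distances from H: A:2, B:1, C:2, D:1, E:4, F:2, G:2, I:3, J:4.
The largest is 4 (to J and E), so the eccentricity of H is 4.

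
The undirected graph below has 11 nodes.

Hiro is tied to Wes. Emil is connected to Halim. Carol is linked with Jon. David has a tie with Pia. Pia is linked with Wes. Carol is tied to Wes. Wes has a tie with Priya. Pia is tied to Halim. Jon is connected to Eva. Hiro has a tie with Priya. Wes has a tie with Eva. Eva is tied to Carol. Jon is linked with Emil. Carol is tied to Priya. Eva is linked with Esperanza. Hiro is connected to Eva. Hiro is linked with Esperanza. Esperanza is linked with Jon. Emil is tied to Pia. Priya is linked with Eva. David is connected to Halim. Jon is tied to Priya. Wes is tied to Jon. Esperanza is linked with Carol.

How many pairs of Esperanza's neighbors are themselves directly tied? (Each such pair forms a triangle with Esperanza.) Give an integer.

Esperanza's neighbors: Carol, Eva, Hiro, and Jon.
Neighbor pairs that are themselves tied: Esperanza–Carol–Eva; Esperanza–Carol–Jon; Esperanza–Eva–Hiro; Esperanza–Eva–Jon. Each forms one triangle with Esperanza, for 4 in total.

4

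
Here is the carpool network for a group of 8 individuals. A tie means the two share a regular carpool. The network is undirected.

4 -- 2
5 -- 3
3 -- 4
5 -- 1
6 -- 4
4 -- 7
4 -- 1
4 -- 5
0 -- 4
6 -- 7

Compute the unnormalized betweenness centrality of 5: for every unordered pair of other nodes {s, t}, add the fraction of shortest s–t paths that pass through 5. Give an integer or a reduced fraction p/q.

Pairs whose geodesics pass through 5 — 1–3: 1/2.
All other pairs contribute 0.
Summing the contributions gives betweenness(5) = 1/2.

1/2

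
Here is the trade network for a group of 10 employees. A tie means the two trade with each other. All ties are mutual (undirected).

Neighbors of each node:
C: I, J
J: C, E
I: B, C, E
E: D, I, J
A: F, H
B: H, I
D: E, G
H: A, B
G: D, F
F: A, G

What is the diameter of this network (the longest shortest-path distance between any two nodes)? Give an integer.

5

Eccentricity of each node (its greatest distance to any other): A:5, B:4, C:5, D:4, E:4, F:5, G:4, H:4, I:4, J:5.
The maximum eccentricity is 5, realized for instance by the pair A–J via A – F – G – D – E – J. So the diameter is 5.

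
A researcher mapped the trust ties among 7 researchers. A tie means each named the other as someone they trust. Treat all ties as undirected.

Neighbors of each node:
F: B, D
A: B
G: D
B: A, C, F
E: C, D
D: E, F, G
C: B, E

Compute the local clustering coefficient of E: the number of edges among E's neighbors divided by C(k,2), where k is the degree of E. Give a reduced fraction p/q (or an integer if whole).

0

E's neighbors: C and D (k = 2).
Possible neighbor pairs: C(2,2) = 1. Edges among them: none → e = 0.
Clustering(E) = 0/1.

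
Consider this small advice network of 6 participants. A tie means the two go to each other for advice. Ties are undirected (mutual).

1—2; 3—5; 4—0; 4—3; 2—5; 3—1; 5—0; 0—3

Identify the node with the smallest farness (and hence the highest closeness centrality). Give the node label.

3

Farness (sum of distances to all others) for each node — 0:7, 1:8, 2:9, 3:6, 4:9, 5:7.
The smallest farness is 6, for 3, so 3 has the highest closeness.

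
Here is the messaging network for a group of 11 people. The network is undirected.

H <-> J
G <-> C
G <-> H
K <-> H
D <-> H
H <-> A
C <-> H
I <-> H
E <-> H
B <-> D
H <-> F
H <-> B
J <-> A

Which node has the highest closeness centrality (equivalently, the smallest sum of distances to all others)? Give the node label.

H

Farness (sum of distances to all others) for each node — A:18, B:18, C:18, D:18, E:19, F:19, G:18, H:10, I:19, J:18, K:19.
The smallest farness is 10, for H, so H has the highest closeness.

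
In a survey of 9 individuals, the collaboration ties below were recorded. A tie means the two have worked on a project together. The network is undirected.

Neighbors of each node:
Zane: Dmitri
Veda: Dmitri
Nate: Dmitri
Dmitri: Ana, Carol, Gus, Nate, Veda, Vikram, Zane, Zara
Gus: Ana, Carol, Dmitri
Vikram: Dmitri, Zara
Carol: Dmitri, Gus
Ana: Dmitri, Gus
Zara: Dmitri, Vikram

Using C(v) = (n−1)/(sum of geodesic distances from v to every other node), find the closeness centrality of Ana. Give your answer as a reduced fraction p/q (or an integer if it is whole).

Distances from Ana: Carol:2, Dmitri:1, Gus:1, Nate:2, Veda:2, Vikram:2, Zane:2, Zara:2. Sum = 14.
n = 9, so closeness = 8/14 = 4/7.

4/7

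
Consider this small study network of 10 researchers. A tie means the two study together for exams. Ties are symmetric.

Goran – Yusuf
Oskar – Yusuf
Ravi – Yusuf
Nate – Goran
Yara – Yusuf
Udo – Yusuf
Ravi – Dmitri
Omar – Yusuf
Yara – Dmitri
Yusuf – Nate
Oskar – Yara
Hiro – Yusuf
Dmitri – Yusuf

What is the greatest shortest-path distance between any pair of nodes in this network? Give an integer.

Eccentricity of each node (its greatest distance to any other): Dmitri:2, Goran:2, Hiro:2, Nate:2, Omar:2, Oskar:2, Ravi:2, Udo:2, Yara:2, Yusuf:1.
The maximum eccentricity is 2, realized for instance by the pair Oskar–Omar via Oskar – Yusuf – Omar. So the diameter is 2.

2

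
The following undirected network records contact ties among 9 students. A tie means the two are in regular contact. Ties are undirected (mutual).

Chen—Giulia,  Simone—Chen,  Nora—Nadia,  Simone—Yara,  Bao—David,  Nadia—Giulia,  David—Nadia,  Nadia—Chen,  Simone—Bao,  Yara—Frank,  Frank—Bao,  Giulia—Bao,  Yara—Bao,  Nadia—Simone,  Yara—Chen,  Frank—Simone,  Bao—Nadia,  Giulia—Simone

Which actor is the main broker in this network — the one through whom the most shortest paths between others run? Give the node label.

Nadia

Unnormalized betweenness of each node: Bao:11/2, Chen:1, David:0, Frank:0, Giulia:1/4, Nadia:37/4, Nora:0, Simone:13/4, Yara:3/4.
Nadia has the largest value, 37/4, making it the main broker — the node through which the most shortest paths run.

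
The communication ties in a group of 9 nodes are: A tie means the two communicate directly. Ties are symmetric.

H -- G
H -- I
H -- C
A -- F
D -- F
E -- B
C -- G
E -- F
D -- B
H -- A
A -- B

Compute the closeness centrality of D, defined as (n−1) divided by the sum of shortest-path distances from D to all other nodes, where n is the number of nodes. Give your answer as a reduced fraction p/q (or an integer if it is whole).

Distances from D: A:2, B:1, C:4, E:2, F:1, G:4, H:3, I:4. Sum = 21.
n = 9, so closeness = 8/21.

8/21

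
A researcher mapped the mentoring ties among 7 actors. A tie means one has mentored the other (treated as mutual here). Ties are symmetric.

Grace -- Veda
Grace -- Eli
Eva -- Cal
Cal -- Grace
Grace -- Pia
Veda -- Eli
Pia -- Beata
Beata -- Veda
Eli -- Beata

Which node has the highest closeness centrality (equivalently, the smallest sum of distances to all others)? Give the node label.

Farness (sum of distances to all others) for each node — Beata:12, Cal:11, Eli:10, Eva:16, Grace:8, Pia:11, Veda:10.
The smallest farness is 8, for Grace, so Grace has the highest closeness.

Grace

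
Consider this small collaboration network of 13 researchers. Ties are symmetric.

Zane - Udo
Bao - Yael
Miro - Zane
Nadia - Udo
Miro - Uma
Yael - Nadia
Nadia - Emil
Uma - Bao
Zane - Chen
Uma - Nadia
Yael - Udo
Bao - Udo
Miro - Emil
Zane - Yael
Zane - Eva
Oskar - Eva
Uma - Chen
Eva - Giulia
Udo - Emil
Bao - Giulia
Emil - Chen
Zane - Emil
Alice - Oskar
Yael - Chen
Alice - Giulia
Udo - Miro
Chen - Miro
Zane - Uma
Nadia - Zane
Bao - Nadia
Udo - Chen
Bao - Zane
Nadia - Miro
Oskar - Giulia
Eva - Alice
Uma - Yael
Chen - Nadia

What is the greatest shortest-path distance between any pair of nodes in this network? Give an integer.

3

Eccentricity of each node (its greatest distance to any other): Alice:3, Bao:2, Chen:3, Emil:3, Eva:2, Giulia:3, Miro:3, Nadia:3, Oskar:3, Udo:3, Uma:3, Yael:3, Zane:2.
The maximum eccentricity is 3, realized for instance by the pair Udo–Alice via Udo – Bao – Giulia – Alice. So the diameter is 3.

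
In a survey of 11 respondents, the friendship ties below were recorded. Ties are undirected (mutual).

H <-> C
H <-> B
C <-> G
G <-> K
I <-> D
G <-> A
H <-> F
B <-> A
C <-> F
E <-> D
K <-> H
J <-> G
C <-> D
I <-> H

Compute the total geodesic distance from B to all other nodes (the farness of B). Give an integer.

Distances from B: A:1, C:2, D:3, E:4, F:2, G:2, H:1, I:2, J:3, K:2.
Sum = 1 + 2 + 3 + 4 + 2 + 2 + 1 + 2 + 3 + 2 = 22.

22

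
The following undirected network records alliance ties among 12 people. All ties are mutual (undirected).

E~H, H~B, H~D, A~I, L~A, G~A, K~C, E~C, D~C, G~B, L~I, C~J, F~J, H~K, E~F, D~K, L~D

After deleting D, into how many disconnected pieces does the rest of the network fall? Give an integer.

D's neighbors (C, H, K, and L) remain reachable from one another through other ties, so the rest of the network stays in one piece.

1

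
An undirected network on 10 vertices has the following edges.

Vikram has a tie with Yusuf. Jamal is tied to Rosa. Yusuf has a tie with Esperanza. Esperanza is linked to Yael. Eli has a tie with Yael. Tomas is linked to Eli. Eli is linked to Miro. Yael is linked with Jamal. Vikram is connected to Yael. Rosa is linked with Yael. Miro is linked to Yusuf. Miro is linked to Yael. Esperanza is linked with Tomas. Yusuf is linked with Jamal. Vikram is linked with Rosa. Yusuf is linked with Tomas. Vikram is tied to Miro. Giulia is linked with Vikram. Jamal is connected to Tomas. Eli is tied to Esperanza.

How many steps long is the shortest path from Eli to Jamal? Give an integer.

One shortest route is Eli – Yael – Jamal, which uses 2 edges, and Eli and Jamal are not directly tied, so nothing shorter exists. So d(Eli,Jamal) = 2.

2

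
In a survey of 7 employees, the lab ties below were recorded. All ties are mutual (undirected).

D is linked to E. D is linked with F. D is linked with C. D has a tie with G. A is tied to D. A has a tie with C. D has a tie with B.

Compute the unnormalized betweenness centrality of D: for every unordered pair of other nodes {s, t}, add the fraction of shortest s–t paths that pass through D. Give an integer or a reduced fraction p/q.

Pairs whose geodesics pass through D — E–A: 1; E–C: 1; E–G: 1; E–F: 1; E–B: 1; A–G: 1; A–F: 1; A–B: 1; C–G: 1; C–F: 1; C–B: 1; G–F: 1; G–B: 1; F–B: 1.
All other pairs contribute 0.
Summing the contributions gives betweenness(D) = 14.

14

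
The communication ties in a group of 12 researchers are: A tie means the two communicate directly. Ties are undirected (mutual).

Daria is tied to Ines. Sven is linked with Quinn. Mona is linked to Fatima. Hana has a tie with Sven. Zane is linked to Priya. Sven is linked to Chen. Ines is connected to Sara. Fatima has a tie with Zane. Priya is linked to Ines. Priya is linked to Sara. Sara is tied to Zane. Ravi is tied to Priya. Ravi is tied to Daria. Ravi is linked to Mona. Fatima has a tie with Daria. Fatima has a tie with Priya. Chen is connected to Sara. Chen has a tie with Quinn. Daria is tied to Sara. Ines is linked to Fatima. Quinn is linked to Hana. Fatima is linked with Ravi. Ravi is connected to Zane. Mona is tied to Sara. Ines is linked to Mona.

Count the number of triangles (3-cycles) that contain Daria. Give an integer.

Daria's neighbors: Fatima, Ines, Ravi, and Sara.
Neighbor pairs that are themselves tied: Daria–Fatima–Ines; Daria–Fatima–Ravi; Daria–Ines–Sara. Each forms one triangle with Daria, for 3 in total.

3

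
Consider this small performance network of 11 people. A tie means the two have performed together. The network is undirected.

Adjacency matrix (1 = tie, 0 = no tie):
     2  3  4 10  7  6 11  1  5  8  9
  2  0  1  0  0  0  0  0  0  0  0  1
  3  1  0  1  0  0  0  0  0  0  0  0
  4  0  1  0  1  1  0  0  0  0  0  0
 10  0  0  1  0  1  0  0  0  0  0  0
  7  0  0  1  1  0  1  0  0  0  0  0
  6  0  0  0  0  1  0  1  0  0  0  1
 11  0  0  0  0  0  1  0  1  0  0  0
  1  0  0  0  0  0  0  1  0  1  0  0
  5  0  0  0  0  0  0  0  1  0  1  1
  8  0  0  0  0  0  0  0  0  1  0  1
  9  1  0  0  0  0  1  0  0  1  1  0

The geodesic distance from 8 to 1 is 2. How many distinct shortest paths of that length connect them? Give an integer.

1

The shortest distance is 2, and the only length-2 path is 8–5–1. So there is exactly 1 shortest path.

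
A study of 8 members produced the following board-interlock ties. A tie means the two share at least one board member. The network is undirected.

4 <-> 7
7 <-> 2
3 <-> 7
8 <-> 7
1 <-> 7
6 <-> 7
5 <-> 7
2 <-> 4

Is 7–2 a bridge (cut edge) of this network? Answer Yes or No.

Even without that edge, 7 still reaches 2 via 7 – 4 – 2, so the network stays connected. Not a bridge.

No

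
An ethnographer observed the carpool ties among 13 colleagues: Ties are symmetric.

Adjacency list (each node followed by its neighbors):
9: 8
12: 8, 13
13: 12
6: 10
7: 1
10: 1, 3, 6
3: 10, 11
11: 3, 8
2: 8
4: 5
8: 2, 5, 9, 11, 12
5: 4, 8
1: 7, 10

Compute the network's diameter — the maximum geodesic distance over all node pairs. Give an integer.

7

Eccentricity of each node (its greatest distance to any other): 1:6, 2:6, 3:4, 4:7, 5:6, 6:6, 7:7, 8:5, 9:6, 10:5, 11:4, 12:6, 13:7.
The maximum eccentricity is 7, realized for instance by the pair 13–7 via 13 – 12 – 8 – 11 – 3 – 10 – 1 – 7. So the diameter is 7.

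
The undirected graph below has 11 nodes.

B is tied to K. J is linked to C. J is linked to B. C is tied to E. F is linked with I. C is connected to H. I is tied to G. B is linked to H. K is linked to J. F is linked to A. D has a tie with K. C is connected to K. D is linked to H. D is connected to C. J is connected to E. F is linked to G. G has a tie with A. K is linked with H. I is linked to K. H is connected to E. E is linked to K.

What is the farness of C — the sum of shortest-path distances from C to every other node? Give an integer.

Distances from C: A:4, B:2, D:1, E:1, F:3, G:3, H:1, I:2, J:1, K:1.
Sum = 4 + 2 + 1 + 1 + 3 + 3 + 1 + 2 + 1 + 1 = 19.

19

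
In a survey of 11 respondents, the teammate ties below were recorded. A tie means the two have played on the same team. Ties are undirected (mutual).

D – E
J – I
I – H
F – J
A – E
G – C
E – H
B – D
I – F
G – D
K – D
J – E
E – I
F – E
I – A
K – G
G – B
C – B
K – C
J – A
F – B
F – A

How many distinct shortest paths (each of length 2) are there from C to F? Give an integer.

1

The shortest distance is 2, and the only length-2 path is C–B–F. So there is exactly 1 shortest path.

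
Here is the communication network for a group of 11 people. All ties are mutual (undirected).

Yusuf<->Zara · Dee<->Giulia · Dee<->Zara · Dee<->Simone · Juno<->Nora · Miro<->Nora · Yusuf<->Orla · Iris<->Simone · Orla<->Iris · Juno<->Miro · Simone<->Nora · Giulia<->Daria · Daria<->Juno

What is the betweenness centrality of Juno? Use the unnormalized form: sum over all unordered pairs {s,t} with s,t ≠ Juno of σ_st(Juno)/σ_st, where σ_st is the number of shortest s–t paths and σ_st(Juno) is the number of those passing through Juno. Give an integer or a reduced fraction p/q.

Pairs whose geodesics pass through Juno — Nora–Giulia: 1/2; Nora–Daria: 1; Simone–Daria: 1/2; Iris–Daria: 1/2; Orla–Daria: 1/3; Giulia–Miro: 1; Daria–Miro: 1.
All other pairs contribute 0.
Summing the contributions gives betweenness(Juno) = 29/6.

29/6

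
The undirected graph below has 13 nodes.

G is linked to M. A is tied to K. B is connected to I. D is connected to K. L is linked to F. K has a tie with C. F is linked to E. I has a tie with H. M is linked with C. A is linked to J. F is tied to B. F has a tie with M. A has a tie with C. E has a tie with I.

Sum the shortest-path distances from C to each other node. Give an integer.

29

Distances from C: A:1, B:3, D:2, E:3, F:2, G:2, H:5, I:4, J:2, K:1, L:3, M:1.
Sum = 1 + 3 + 2 + 3 + 2 + 2 + 5 + 4 + 2 + 1 + 3 + 1 = 29.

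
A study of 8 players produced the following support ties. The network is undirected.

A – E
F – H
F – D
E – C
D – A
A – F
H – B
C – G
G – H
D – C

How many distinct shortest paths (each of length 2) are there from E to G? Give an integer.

1

The shortest distance is 2, and the only length-2 path is E–C–G. So there is exactly 1 shortest path.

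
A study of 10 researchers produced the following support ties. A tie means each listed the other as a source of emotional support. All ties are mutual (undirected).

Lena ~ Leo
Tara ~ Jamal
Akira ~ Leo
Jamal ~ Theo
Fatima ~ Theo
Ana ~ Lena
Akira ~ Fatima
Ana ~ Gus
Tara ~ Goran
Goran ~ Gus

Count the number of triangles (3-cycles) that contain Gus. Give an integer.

0

Gus's neighbors are Ana and Goran, but none of them are tied to each other, so no triangle contains Gus.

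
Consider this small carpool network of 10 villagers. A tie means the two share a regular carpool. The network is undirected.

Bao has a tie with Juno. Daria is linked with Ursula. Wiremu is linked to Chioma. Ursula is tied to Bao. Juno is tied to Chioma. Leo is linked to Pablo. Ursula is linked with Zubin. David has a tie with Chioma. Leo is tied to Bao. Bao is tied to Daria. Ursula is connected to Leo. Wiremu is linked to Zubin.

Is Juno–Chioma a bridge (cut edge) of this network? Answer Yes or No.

No

Even without that edge, Juno still reaches Chioma via Juno – Bao – Ursula – Zubin – Wiremu – Chioma, so the network stays connected. Not a bridge.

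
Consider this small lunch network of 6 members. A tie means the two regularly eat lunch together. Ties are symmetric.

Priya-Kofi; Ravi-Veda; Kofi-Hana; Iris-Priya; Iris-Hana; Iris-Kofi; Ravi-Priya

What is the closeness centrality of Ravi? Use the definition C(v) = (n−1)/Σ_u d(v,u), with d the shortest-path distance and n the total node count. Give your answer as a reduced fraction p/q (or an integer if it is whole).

5/9

Distances from Ravi: Hana:3, Iris:2, Kofi:2, Priya:1, Veda:1. Sum = 9.
n = 6, so closeness = 5/9.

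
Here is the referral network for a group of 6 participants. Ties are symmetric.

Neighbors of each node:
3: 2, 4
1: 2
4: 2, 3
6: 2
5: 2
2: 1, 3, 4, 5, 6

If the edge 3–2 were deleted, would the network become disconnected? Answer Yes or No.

Even without that edge, 3 still reaches 2 via 3 – 4 – 2, so the network stays connected. Not a bridge.

No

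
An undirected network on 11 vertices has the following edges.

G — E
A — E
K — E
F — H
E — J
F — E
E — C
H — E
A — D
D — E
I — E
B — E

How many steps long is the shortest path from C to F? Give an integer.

2

One shortest route is C – E – F, which uses 2 edges, and C and F are not directly tied, so nothing shorter exists. So d(C,F) = 2.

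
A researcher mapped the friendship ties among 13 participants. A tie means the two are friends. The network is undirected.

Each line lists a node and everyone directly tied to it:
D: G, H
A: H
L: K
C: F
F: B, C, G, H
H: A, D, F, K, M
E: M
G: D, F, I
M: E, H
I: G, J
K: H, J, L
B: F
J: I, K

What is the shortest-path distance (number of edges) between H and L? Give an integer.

2

One shortest route is H – K – L, which uses 2 edges, and H and L are not directly tied, so nothing shorter exists. So d(H,L) = 2.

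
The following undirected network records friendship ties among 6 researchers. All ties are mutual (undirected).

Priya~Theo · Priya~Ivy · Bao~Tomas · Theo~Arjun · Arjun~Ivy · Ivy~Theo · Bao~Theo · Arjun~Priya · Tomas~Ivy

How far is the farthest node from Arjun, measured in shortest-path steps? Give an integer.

Distances from Arjun: Bao:2, Ivy:1, Priya:1, Theo:1, Tomas:2.
The largest is 2 (to Tomas and Bao), so the eccentricity of Arjun is 2.

2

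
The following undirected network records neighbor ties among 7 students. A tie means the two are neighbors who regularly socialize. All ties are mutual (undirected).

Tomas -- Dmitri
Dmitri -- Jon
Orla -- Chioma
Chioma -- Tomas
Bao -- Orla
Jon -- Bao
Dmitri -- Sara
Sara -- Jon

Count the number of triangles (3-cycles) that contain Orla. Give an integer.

Orla's neighbors are Bao and Chioma, but none of them are tied to each other, so no triangle contains Orla.

0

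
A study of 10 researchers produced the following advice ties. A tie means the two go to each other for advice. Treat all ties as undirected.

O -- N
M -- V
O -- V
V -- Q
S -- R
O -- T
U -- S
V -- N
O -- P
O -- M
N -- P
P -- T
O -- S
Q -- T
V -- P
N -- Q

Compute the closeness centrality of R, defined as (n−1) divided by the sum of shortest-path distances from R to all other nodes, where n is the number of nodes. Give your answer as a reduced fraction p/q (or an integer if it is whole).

3/8

Distances from R: M:3, N:3, O:2, P:3, Q:4, S:1, T:3, U:2, V:3. Sum = 24.
n = 10, so closeness = 9/24 = 3/8.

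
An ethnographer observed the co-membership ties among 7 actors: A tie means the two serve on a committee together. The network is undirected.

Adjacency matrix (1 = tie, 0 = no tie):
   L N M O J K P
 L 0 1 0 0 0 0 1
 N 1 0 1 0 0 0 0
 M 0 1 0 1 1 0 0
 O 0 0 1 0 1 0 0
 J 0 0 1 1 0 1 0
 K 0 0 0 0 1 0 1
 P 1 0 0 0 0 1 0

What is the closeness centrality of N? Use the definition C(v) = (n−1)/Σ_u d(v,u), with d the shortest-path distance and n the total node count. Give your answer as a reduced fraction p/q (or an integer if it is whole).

6/11

Distances from N: J:2, K:3, L:1, M:1, O:2, P:2. Sum = 11.
n = 7, so closeness = 6/11.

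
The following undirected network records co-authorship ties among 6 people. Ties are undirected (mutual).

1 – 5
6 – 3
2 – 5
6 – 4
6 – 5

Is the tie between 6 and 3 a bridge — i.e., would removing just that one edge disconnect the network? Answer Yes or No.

Yes

Without the 6–3 edge there is no alternate route between 6 and 3, so the network disconnects. It is a bridge.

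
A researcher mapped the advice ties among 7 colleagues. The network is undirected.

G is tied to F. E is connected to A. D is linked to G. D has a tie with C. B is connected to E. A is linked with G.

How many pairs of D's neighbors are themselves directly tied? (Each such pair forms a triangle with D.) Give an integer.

0

D's neighbors are C and G, but none of them are tied to each other, so no triangle contains D.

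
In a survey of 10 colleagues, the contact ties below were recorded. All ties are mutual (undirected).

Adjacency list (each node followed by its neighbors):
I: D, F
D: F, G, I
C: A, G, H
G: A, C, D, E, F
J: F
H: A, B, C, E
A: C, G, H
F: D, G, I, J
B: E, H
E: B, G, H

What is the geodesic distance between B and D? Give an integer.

One shortest route is B – E – G – D, which uses 3 edges, and at distance 2 from B we only reach {A, C, G}, which does not include D. So d(B,D) = 3.

3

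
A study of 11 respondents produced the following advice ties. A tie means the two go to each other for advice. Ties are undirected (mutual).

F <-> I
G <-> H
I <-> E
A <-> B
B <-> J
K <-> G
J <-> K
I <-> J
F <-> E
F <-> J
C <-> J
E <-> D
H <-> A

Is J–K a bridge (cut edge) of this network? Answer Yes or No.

No

Even without that edge, J still reaches K via J – B – A – H – G – K, so the network stays connected. Not a bridge.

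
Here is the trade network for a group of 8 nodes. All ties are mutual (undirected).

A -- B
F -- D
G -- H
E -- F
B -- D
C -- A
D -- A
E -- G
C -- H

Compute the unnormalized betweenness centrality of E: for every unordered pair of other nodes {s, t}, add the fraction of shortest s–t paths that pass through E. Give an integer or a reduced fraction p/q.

7/2

Pairs whose geodesics pass through E — B–G: 1/2; D–G: 1; F–G: 1; F–H: 1.
All other pairs contribute 0.
Summing the contributions gives betweenness(E) = 7/2.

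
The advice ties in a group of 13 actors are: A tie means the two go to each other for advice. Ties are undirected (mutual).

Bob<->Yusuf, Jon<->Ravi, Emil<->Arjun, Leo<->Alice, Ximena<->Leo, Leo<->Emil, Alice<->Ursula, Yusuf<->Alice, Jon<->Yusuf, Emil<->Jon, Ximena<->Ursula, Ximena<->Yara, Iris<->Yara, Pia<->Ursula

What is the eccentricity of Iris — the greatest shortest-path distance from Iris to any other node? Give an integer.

6

Distances from Iris: Alice:4, Arjun:5, Bob:6, Emil:4, Jon:5, Leo:3, Pia:4, Ravi:6, Ursula:3, Ximena:2, Yara:1, Yusuf:5.
The largest is 6 (to Bob and Ravi), so the eccentricity of Iris is 6.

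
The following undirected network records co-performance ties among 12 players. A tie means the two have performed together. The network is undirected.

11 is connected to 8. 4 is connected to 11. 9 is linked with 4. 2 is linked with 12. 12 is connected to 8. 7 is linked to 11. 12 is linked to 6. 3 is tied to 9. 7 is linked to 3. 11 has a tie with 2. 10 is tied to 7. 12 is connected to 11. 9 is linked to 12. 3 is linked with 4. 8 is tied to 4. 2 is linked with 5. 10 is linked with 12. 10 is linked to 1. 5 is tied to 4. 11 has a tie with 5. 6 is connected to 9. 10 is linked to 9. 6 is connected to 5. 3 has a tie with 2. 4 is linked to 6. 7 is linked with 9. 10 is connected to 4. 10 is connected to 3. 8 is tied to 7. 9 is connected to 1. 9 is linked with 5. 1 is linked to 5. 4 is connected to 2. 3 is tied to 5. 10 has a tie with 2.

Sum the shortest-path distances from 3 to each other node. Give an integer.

16

Distances from 3: 1:2, 2:1, 4:1, 5:1, 6:2, 7:1, 8:2, 9:1, 10:1, 11:2, 12:2.
Sum = 2 + 1 + 1 + 1 + 2 + 1 + 2 + 1 + 1 + 2 + 2 = 16.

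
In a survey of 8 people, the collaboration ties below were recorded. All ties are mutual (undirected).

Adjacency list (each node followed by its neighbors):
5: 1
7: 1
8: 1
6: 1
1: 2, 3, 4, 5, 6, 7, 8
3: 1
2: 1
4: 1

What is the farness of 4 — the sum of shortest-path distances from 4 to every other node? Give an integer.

13

Distances from 4: 1:1, 2:2, 3:2, 5:2, 6:2, 7:2, 8:2.
Sum = 1 + 2 + 2 + 2 + 2 + 2 + 2 = 13.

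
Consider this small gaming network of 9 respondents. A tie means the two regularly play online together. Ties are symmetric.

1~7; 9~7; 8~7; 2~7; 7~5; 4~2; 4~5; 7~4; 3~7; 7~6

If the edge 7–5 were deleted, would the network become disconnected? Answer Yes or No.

Even without that edge, 7 still reaches 5 via 7 – 4 – 5, so the network stays connected. Not a bridge.

No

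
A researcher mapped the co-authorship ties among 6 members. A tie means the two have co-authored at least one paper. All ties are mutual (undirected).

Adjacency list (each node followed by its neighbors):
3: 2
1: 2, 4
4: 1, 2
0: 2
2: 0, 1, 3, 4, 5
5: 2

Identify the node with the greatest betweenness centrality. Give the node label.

2

Unnormalized betweenness of each node: 0:0, 1:0, 2:9, 3:0, 4:0, 5:0.
2 has the largest value, 9, making it the main broker — the node through which the most shortest paths run.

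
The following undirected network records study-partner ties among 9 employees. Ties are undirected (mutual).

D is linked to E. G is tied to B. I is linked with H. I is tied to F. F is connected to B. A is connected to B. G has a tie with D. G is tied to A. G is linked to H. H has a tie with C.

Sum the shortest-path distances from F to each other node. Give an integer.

Distances from F: A:2, B:1, C:3, D:3, E:4, G:2, H:2, I:1.
Sum = 2 + 1 + 3 + 3 + 4 + 2 + 2 + 1 = 18.

18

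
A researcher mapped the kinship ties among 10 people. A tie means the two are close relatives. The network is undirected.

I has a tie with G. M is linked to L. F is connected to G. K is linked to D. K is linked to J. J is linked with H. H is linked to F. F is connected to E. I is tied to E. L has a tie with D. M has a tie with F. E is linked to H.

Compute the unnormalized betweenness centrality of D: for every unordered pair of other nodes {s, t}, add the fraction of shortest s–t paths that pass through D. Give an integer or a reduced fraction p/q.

Pairs whose geodesics pass through D — J–L: 1; K–L: 1; K–M: 1.
All other pairs contribute 0.
Summing the contributions gives betweenness(D) = 3.

3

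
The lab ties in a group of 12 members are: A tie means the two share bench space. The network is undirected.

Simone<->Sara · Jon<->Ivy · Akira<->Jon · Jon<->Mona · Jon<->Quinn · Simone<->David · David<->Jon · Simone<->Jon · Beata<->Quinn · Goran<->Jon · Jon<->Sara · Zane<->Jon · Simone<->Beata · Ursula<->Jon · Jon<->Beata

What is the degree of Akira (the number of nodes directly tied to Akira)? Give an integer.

Akira is directly tied to Jon. That is 1 neighbor, so the degree of Akira is 1.

1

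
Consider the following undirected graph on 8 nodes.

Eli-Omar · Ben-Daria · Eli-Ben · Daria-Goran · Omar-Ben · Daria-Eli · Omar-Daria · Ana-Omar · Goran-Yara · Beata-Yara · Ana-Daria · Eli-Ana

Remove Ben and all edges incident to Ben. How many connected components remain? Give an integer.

Ben's neighbors (Daria, Eli, and Omar) remain reachable from one another through other ties, so the rest of the network stays in one piece.

1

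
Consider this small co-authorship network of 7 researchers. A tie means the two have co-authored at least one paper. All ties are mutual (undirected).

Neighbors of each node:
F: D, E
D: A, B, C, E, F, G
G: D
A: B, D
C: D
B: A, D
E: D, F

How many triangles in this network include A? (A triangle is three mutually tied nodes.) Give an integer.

1

A's neighbors: B and D.
Neighbor pairs that are themselves tied: A–B–D. Each forms one triangle with A, for 1 in total.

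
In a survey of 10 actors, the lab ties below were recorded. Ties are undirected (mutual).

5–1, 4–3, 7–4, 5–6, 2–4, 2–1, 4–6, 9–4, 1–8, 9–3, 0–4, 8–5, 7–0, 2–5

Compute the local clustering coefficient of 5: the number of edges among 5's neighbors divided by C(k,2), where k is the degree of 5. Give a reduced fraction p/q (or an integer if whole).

5's neighbors: 1, 2, 6, and 8 (k = 4).
Possible neighbor pairs: C(4,2) = 6. Edges among them: 1–2, 1–8 → e = 2.
Clustering(5) = 2/6 = 1/3.

1/3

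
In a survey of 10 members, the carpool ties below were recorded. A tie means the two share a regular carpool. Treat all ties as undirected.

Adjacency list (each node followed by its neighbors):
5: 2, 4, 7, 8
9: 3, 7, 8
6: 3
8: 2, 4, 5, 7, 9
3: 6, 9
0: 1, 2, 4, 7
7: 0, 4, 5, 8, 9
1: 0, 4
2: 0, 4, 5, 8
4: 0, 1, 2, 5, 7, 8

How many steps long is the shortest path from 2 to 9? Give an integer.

2

One shortest route is 2 – 8 – 9, which uses 2 edges, and 2 and 9 are not directly tied, so nothing shorter exists. So d(2,9) = 2.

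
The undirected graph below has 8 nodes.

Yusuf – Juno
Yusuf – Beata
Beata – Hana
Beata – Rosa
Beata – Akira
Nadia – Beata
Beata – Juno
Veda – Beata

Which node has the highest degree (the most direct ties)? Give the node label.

Degrees — Akira:1, Beata:7, Hana:1, Juno:2, Nadia:1, Rosa:1, Veda:1, Yusuf:2.
The maximum is 7, attained only by Beata.

Beata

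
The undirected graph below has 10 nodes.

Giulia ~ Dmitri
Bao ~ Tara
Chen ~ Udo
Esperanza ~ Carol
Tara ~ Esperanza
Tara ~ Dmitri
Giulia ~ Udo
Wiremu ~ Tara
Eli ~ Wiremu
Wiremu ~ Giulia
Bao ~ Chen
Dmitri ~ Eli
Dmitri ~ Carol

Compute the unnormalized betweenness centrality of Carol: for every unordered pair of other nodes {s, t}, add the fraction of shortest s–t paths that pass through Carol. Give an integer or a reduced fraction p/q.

17/12

Pairs whose geodesics pass through Carol — Eli–Esperanza: 1/3; Dmitri–Esperanza: 1/2; Esperanza–Udo: 1/4; Esperanza–Giulia: 1/3.
All other pairs contribute 0.
Summing the contributions gives betweenness(Carol) = 17/12.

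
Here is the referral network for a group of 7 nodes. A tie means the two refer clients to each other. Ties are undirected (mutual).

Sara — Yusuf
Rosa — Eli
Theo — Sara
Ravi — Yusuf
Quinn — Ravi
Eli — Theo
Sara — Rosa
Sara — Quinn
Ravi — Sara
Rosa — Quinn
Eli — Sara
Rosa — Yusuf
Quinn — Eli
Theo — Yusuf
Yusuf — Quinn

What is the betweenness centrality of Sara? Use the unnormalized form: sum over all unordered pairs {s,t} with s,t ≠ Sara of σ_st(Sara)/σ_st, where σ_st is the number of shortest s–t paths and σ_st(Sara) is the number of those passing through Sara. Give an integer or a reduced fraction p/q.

9/4

Pairs whose geodesics pass through Sara — Yusuf–Eli: 1/4; Rosa–Theo: 1/3; Rosa–Ravi: 1/3; Theo–Quinn: 1/3; Theo–Ravi: 1/2; Eli–Ravi: 1/2.
All other pairs contribute 0.
Summing the contributions gives betweenness(Sara) = 9/4.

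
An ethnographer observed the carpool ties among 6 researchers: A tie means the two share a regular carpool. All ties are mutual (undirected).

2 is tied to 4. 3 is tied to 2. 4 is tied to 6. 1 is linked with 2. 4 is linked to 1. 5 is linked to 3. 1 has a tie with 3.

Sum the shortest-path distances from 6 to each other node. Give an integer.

12

Distances from 6: 1:2, 2:2, 3:3, 4:1, 5:4.
Sum = 2 + 2 + 3 + 1 + 4 = 12.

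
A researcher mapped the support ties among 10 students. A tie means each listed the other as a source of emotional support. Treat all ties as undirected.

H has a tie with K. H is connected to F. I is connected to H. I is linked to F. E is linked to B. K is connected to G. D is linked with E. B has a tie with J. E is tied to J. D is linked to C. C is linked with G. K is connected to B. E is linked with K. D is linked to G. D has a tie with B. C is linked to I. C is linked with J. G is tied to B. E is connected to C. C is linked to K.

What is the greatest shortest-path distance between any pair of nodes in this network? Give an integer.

3

Eccentricity of each node (its greatest distance to any other): B:3, C:2, D:3, E:3, F:3, G:3, H:3, I:3, J:3, K:2.
The maximum eccentricity is 3, realized for instance by the pair B–F via B – K – H – F. So the diameter is 3.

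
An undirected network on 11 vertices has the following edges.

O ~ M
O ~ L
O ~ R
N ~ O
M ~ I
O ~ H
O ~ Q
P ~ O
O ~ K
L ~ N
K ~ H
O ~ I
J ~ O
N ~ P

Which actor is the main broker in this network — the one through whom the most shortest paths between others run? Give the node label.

O

Unnormalized betweenness of each node: H:0, I:0, J:0, K:0, L:0, M:0, N:1/2, O:81/2, P:0, Q:0, R:0.
O has the largest value, 81/2, making it the main broker — the node through which the most shortest paths run.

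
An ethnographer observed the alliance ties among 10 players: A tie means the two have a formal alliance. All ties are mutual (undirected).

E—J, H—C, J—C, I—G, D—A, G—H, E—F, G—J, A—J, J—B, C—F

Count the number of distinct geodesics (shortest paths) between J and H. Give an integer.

2

The shortest distance is 2. The length-2 paths are: J–C–H; J–G–H.
That gives 2 distinct shortest paths.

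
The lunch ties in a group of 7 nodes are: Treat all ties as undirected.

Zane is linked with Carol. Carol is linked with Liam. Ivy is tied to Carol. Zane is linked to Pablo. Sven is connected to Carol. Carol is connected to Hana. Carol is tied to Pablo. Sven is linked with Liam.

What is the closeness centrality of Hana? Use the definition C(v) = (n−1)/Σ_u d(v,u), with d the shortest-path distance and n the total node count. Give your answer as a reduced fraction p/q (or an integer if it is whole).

Distances from Hana: Carol:1, Ivy:2, Liam:2, Pablo:2, Sven:2, Zane:2. Sum = 11.
n = 7, so closeness = 6/11.

6/11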